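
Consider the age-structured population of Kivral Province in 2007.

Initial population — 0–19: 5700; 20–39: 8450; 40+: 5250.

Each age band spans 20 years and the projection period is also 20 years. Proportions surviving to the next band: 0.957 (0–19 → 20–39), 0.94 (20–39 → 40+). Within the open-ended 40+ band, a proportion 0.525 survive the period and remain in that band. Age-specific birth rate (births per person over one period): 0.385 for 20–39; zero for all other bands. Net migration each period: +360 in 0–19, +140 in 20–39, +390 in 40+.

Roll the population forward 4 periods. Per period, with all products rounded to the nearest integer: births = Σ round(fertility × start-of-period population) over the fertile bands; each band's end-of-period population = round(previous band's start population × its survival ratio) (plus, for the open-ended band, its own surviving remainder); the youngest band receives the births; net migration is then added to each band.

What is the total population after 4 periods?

11075

Call the bands 1 to 3, youngest first.
Period 1.
Births: 8450 * 0.385 = 3253
Band 2: 5700 * 0.957 = 5455
Band 3: 8450 * 0.94 + 5250 * 0.525 = 7943 + 2756 = 10699
Net migration: Band 1 + 360 → 3613; Band 2 + 140 → 5595; Band 3 + 390 → 11089
Population now: 0–19=3613, 20–39=5595, 40+=11089
Period 2.
Births: 5595 * 0.385 = 2154
Band 2: 3613 * 0.957 = 3458
Band 3: 5595 * 0.94 + 11089 * 0.525 = 5259 + 5822 = 11081
Net migration: Band 1 + 360 → 2514; Band 2 + 140 → 3598; Band 3 + 390 → 11471
Population now: 0–19=2514, 20–39=3598, 40+=11471
Period 3.
Births: 3598 * 0.385 = 1385
Band 2: 2514 * 0.957 = 2406
Band 3: 3598 * 0.94 + 11471 * 0.525 = 3382 + 6022 = 9404
Net migration: Band 1 + 360 → 1745; Band 2 + 140 → 2546; Band 3 + 390 → 9794
Population now: 0–19=1745, 20–39=2546, 40+=9794
Period 4.
Births: 2546 * 0.385 = 980
Band 2: 1745 * 0.957 = 1670
Band 3: 2546 * 0.94 + 9794 * 0.525 = 2393 + 5142 = 7535
Net migration: Band 1 + 360 → 1340; Band 2 + 140 → 1810; Band 3 + 390 → 7925
Population now: 0–19=1340, 20–39=1810, 40+=7925
Total after period 4: 1340 + 1810 + 7925 = 11075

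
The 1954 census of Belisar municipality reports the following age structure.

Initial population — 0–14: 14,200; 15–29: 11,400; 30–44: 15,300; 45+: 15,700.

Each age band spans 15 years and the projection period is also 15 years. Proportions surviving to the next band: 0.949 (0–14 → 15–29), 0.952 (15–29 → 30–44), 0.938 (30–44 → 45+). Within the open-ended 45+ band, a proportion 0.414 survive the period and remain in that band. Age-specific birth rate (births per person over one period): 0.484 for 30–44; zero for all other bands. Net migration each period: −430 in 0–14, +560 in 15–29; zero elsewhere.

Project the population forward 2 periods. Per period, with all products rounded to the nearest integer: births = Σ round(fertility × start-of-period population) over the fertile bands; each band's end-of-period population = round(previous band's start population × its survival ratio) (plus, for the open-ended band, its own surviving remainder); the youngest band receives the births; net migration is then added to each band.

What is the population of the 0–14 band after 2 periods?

After projecting period 1:
Births: 15300 * 0.484 = 7405
15–29: 14200 * 0.949 = 13476
30–44: 11400 * 0.952 = 10853
45+: 15300 * 0.938 + 15700 * 0.414 = 14351 + 6500 = 20851
Net migration: 0–14 − 430 → 6975; 15–29 + 560 → 14036
→ [6975, 14036, 10853, 20851]
After projecting period 2:
Births: 10853 * 0.484 = 5253
15–29: 6975 * 0.949 = 6619
30–44: 14036 * 0.952 = 13362
45+: 10853 * 0.938 + 20851 * 0.414 = 10180 + 8632 = 18812
Net migration: 0–14 − 430 → 4823; 15–29 + 560 → 7179
→ [4823, 7179, 13362, 18812]

4823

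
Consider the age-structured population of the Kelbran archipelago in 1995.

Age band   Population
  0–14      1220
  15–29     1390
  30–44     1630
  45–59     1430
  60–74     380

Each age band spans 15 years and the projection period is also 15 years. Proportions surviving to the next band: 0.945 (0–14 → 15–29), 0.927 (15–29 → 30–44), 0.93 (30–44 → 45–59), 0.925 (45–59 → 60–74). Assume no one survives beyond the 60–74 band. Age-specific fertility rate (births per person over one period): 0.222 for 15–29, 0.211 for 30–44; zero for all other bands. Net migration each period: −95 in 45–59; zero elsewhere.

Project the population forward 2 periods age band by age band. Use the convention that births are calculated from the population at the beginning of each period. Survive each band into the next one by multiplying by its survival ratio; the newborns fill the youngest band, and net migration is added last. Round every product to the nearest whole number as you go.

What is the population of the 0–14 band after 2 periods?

528

(Groups numbered youngest = 1 to oldest = 5.)
— Period 1 —
Births: 1390 * 0.222 = 309 ; 1630 * 0.211 = 344 ⇒ total 653
Group 2: 1220 * 0.945 = 1153
Group 3: 1390 * 0.927 = 1289
Group 4: 1630 * 0.93 = 1516
Group 5: 1430 * 0.925 = 1323
Net migration: Group 4 − 95 → 1421
End of period: [653, 1153, 1289, 1421, 1323]
— Period 2 —
Births: 1153 * 0.222 = 256 ; 1289 * 0.211 = 272 ⇒ total 528
Group 2: 653 * 0.945 = 617
Group 3: 1153 * 0.927 = 1069
Group 4: 1289 * 0.93 = 1199
Group 5: 1421 * 0.925 = 1314
Net migration: Group 4 − 95 → 1104
End of period: [528, 617, 1069, 1104, 1314]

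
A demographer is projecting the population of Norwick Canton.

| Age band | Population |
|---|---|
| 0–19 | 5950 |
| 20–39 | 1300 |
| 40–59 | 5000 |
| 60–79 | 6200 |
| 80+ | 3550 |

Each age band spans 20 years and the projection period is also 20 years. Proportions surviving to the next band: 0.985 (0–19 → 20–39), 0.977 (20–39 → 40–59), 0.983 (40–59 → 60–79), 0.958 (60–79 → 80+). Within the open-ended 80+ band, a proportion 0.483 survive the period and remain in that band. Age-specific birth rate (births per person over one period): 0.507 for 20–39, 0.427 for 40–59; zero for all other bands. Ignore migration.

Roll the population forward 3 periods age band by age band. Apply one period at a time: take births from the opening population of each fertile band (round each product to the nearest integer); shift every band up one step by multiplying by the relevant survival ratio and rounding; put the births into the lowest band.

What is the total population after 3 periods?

20875

After projecting period 1:
Births: 1300 × 0.507 = 659, 5000 × 0.427 = 2135 → 2794
20–39: 5950 × 0.985 = 5861
40–59: 1300 × 0.977 = 1270
60–79: 5000 × 0.983 = 4915
80+: 6200 × 0.958 + 3550 × 0.483 = 5940 + 1715 = 7655
→ [2794, 5861, 1270, 4915, 7655]
After projecting period 2:
Births: 5861 × 0.507 = 2972, 1270 × 0.427 = 542 → 3514
20–39: 2794 × 0.985 = 2752
40–59: 5861 × 0.977 = 5726
60–79: 1270 × 0.983 = 1248
80+: 4915 × 0.958 + 7655 × 0.483 = 4709 + 3697 = 8406
→ [3514, 2752, 5726, 1248, 8406]
After projecting period 3:
Births: 2752 × 0.507 = 1395, 5726 × 0.427 = 2445 → 3840
20–39: 3514 × 0.985 = 3461
40–59: 2752 × 0.977 = 2689
60–79: 5726 × 0.983 = 5629
80+: 1248 × 0.958 + 8406 × 0.483 = 1196 + 4060 = 5256
→ [3840, 3461, 2689, 5629, 5256]
Total after period 3: 3840 + 3461 + 2689 + 5629 + 5256 = 20875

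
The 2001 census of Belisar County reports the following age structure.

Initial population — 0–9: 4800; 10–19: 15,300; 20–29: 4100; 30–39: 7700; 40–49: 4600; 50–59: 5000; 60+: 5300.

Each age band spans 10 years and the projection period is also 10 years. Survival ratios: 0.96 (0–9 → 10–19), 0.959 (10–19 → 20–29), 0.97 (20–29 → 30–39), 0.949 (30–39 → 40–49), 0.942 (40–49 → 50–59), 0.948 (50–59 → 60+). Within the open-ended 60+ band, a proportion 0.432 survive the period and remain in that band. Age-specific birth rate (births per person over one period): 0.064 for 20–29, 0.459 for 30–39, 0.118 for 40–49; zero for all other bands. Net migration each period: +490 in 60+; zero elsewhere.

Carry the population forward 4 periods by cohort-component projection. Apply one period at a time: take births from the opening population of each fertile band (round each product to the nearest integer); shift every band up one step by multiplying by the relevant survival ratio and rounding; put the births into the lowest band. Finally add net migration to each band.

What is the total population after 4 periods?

Call the groups 1 to 7, youngest first.
Period 1:
Births: 4100 × 0.064 = 262, 7700 × 0.459 = 3534, 4600 × 0.118 = 543 → 4339
Group 2: 4800 × 0.96 = 4608
Group 3: 15300 × 0.959 = 14673
Group 4: 4100 × 0.97 = 3977
Group 5: 7700 × 0.949 = 7307
Group 6: 4600 × 0.942 = 4333
Group 7: 5000 × 0.948 + 5300 × 0.432 = 4740 + 2290 = 7030
Net migration: Group 7 + 490 → 7520
Population now: 0–9=4339, 10–19=4608, 20–29=14673, 30–39=3977, 40–49=7307, 50–59=4333, 60+=7520
Period 2:
Births: 14673 × 0.064 = 939, 3977 × 0.459 = 1825, 7307 × 0.118 = 862 → 3626
Group 2: 4339 × 0.96 = 4165
Group 3: 4608 × 0.959 = 4419
Group 4: 14673 × 0.97 = 14233
Group 5: 3977 × 0.949 = 3774
Group 6: 7307 × 0.942 = 6883
Group 7: 4333 × 0.948 + 7520 × 0.432 = 4108 + 3249 = 7357
Net migration: Group 7 + 490 → 7847
Population now: 0–9=3626, 10–19=4165, 20–29=4419, 30–39=14233, 40–49=3774, 50–59=6883, 60+=7847
Period 3:
Births: 4419 × 0.064 = 283, 14233 × 0.459 = 6533, 3774 × 0.118 = 445 → 7261
Group 2: 3626 × 0.96 = 3481
Group 3: 4165 × 0.959 = 3994
Group 4: 4419 × 0.97 = 4286
Group 5: 14233 × 0.949 = 13507
Group 6: 3774 × 0.942 = 3555
Group 7: 6883 × 0.948 + 7847 × 0.432 = 6525 + 3390 = 9915
Net migration: Group 7 + 490 → 10405
Population now: 0–9=7261, 10–19=3481, 20–29=3994, 30–39=4286, 40–49=13507, 50–59=3555, 60+=10405
Period 4:
Births: 3994 × 0.064 = 256, 4286 × 0.459 = 1967, 13507 × 0.118 = 1594 → 3817
Group 2: 7261 × 0.96 = 6971
Group 3: 3481 × 0.959 = 3338
Group 4: 3994 × 0.97 = 3874
Group 5: 4286 × 0.949 = 4067
Group 6: 13507 × 0.942 = 12724
Group 7: 3555 × 0.948 + 10405 × 0.432 = 3370 + 4495 = 7865
Net migration: Group 7 + 490 → 8355
Population now: 0–9=3817, 10–19=6971, 20–29=3338, 30–39=3874, 40–49=4067, 50–59=12724, 60+=8355
Total after period 4: 3817 + 6971 + 3338 + 3874 + 4067 + 12724 + 8355 = 43146

43146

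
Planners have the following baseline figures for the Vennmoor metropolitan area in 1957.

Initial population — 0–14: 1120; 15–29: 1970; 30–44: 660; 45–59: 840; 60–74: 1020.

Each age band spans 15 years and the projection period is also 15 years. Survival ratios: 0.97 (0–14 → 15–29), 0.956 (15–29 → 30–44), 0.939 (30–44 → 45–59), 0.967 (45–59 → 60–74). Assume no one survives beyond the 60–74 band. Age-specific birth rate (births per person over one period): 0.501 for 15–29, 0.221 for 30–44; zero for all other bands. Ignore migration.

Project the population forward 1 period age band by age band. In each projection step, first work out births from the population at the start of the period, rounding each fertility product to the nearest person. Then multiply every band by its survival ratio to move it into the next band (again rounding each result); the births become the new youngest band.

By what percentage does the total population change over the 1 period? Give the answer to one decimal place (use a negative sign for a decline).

-1.4

Call the groups 1 to 5, youngest first.
After projecting period 1:
Births: 1970 × 0.501 = 987, 660 × 0.221 = 146 ⇒ total 1133
Group 2: 1120 × 0.97 = 1086
Group 3: 1970 × 0.956 = 1883
Group 4: 660 × 0.939 = 620
Group 5: 840 × 0.967 = 812
Population now: 0–14=1133, 15–29=1086, 30–44=1883, 45–59=620, 60–74=812
Total: 5610 → 5534; change = -76; percentage change = -1.4%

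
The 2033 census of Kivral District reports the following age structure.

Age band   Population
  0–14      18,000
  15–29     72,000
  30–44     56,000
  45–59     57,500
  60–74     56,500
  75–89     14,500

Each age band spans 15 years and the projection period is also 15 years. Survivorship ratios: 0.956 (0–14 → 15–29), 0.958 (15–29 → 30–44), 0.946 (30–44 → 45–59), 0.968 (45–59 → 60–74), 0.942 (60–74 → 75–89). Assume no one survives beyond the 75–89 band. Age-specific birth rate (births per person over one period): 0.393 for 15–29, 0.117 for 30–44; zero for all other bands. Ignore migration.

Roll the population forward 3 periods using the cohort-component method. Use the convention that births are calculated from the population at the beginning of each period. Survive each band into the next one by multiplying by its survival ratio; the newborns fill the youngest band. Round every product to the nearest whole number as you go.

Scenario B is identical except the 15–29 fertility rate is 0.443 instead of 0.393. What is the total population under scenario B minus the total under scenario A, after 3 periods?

7309

(Bands numbered youngest = 1 to oldest = 6.)
Period 1.
Births: 72000 × 0.393 = 28296, 56000 × 0.117 = 6552 → 34848
Band 2: 18000 × 0.956 = 17208
Band 3: 72000 × 0.958 = 68976
Band 4: 56000 × 0.946 = 52976
Band 5: 57500 × 0.968 = 55660
Band 6: 56500 × 0.942 = 53223
Population now: 0–14=34848, 15–29=17208, 30–44=68976, 45–59=52976, 60–74=55660, 75–89=53223
Period 2.
Births: 17208 × 0.393 = 6763, 68976 × 0.117 = 8070 → 14833
Band 2: 34848 × 0.956 = 33315
Band 3: 17208 × 0.958 = 16485
Band 4: 68976 × 0.946 = 65251
Band 5: 52976 × 0.968 = 51281
Band 6: 55660 × 0.942 = 52432
Population now: 0–14=14833, 15–29=33315, 30–44=16485, 45–59=65251, 60–74=51281, 75–89=52432
Period 3.
Births: 33315 × 0.393 = 13093, 16485 × 0.117 = 1929 → 15022
Band 2: 14833 × 0.956 = 14180
Band 3: 33315 × 0.958 = 31916
Band 4: 16485 × 0.946 = 15595
Band 5: 65251 × 0.968 = 63163
Band 6: 51281 × 0.942 = 48307
Population now: 0–14=15022, 15–29=14180, 30–44=31916, 45–59=15595, 60–74=63163, 75–89=48307
Scenario A total after 3 periods: 188183
Scenario B projection —
Period 1.
Births: 72000 × 0.443 = 31896, 56000 × 0.117 = 6552 → 38448
Band 2: 18000 × 0.956 = 17208
Band 3: 72000 × 0.958 = 68976
Band 4: 56000 × 0.946 = 52976
Band 5: 57500 × 0.968 = 55660
Band 6: 56500 × 0.942 = 53223
Population now: 0–14=38448, 15–29=17208, 30–44=68976, 45–59=52976, 60–74=55660, 75–89=53223
Period 2.
Births: 17208 × 0.443 = 7623, 68976 × 0.117 = 8070 → 15693
Band 2: 38448 × 0.956 = 36756
Band 3: 17208 × 0.958 = 16485
Band 4: 68976 × 0.946 = 65251
Band 5: 52976 × 0.968 = 51281
Band 6: 55660 × 0.942 = 52432
Population now: 0–14=15693, 15–29=36756, 30–44=16485, 45–59=65251, 60–74=51281, 75–89=52432
Period 3.
Births: 36756 × 0.443 = 16283, 16485 × 0.117 = 1929 → 18212
Band 2: 15693 × 0.956 = 15003
Band 3: 36756 × 0.958 = 35212
Band 4: 16485 × 0.946 = 15595
Band 5: 65251 × 0.968 = 63163
Band 6: 51281 × 0.942 = 48307
Population now: 0–14=18212, 15–29=15003, 30–44=35212, 45–59=15595, 60–74=63163, 75–89=48307
Scenario B total after 3 periods: 195492
Difference B − A = 195492 − 188183 = 7309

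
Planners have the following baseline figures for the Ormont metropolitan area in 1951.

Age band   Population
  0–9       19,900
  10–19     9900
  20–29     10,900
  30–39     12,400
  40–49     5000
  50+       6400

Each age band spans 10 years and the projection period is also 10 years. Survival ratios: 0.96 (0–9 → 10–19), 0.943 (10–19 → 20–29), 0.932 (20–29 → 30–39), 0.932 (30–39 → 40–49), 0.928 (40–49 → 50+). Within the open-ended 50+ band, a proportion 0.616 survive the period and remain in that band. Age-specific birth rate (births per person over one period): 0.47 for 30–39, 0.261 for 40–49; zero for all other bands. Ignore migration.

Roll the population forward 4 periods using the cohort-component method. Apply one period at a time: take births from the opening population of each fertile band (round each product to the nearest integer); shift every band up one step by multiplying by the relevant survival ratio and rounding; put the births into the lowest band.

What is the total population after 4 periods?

Call the bands 1 to 6, youngest first.
[period 1]
Births: 12400 * 0.47 = 5828, 5000 * 0.261 = 1305 → 7133
Band 2: 19900 * 0.96 = 19104
Band 3: 9900 * 0.943 = 9336
Band 4: 10900 * 0.932 = 10159
Band 5: 12400 * 0.932 = 11557
Band 6: 5000 * 0.928 + 6400 * 0.616 = 4640 + 3942 = 8582
Giving 7133 / 19104 / 9336 / 10159 / 11557 / 8582.
[period 2]
Births: 10159 * 0.47 = 4775, 11557 * 0.261 = 3016 → 7791
Band 2: 7133 * 0.96 = 6848
Band 3: 19104 * 0.943 = 18015
Band 4: 9336 * 0.932 = 8701
Band 5: 10159 * 0.932 = 9468
Band 6: 11557 * 0.928 + 8582 * 0.616 = 10725 + 5287 = 16012
Giving 7791 / 6848 / 18015 / 8701 / 9468 / 16012.
[period 3]
Births: 8701 * 0.47 = 4089, 9468 * 0.261 = 2471 → 6560
Band 2: 7791 * 0.96 = 7479
Band 3: 6848 * 0.943 = 6458
Band 4: 18015 * 0.932 = 16790
Band 5: 8701 * 0.932 = 8109
Band 6: 9468 * 0.928 + 16012 * 0.616 = 8786 + 9863 = 18649
Giving 6560 / 7479 / 6458 / 16790 / 8109 / 18649.
[period 4]
Births: 16790 * 0.47 = 7891, 8109 * 0.261 = 2116 → 10007
Band 2: 6560 * 0.96 = 6298
Band 3: 7479 * 0.943 = 7053
Band 4: 6458 * 0.932 = 6019
Band 5: 16790 * 0.932 = 15648
Band 6: 8109 * 0.928 + 18649 * 0.616 = 7525 + 11488 = 19013
Giving 10007 / 6298 / 7053 / 6019 / 15648 / 19013.
Total after period 4: 10007 + 6298 + 7053 + 6019 + 15648 + 19013 = 64038

64038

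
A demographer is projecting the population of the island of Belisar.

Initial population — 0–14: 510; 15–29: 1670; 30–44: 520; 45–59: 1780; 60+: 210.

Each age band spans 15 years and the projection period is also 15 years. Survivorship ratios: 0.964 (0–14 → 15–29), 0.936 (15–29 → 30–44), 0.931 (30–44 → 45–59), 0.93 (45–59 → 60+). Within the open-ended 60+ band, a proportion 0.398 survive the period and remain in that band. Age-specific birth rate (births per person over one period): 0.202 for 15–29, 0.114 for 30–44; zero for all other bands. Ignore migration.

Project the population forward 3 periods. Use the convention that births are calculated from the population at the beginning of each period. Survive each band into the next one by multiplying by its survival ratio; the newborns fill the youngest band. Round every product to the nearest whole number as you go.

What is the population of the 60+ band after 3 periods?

1808

Call the groups 1 to 5, youngest first.
Period 1.
Births: 1670 * 0.202 = 337, 520 * 0.114 = 59 — total 396
Group 2: 510 * 0.964 = 492
Group 3: 1670 * 0.936 = 1563
Group 4: 520 * 0.931 = 484
Group 5: 1780 * 0.93 + 210 * 0.398 = 1655 + 84 = 1739
Population now: 0–14=396, 15–29=492, 30–44=1563, 45–59=484, 60+=1739
Period 2.
Births: 492 * 0.202 = 99, 1563 * 0.114 = 178 — total 277
Group 2: 396 * 0.964 = 382
Group 3: 492 * 0.936 = 461
Group 4: 1563 * 0.931 = 1455
Group 5: 484 * 0.93 + 1739 * 0.398 = 450 + 692 = 1142
Population now: 0–14=277, 15–29=382, 30–44=461, 45–59=1455, 60+=1142
Period 3.
Births: 382 * 0.202 = 77, 461 * 0.114 = 53 — total 130
Group 2: 277 * 0.964 = 267
Group 3: 382 * 0.936 = 358
Group 4: 461 * 0.931 = 429
Group 5: 1455 * 0.93 + 1142 * 0.398 = 1353 + 455 = 1808
Population now: 0–14=130, 15–29=267, 30–44=358, 45–59=429, 60+=1808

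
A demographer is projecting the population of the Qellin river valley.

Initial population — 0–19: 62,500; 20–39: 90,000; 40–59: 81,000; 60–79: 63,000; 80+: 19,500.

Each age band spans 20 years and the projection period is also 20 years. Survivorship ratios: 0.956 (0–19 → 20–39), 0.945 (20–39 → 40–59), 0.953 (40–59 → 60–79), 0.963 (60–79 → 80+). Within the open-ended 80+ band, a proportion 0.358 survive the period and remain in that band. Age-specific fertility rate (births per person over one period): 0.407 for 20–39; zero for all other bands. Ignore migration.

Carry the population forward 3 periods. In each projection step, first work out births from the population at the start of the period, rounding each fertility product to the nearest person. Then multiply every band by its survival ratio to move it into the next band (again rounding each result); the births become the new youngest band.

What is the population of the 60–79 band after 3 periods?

53810

Period 1:
Births: 90000 × 0.407 = 36630
20–39: 62500 × 0.956 = 59750
40–59: 90000 × 0.945 = 85050
60–79: 81000 × 0.953 = 77193
80+: 63000 × 0.963 + 19500 × 0.358 = 60669 + 6981 = 67650
Giving 36630 / 59750 / 85050 / 77193 / 67650.
Period 2:
Births: 59750 × 0.407 = 24318
20–39: 36630 × 0.956 = 35018
40–59: 59750 × 0.945 = 56464
60–79: 85050 × 0.953 = 81053
80+: 77193 × 0.963 + 67650 × 0.358 = 74337 + 24219 = 98556
Giving 24318 / 35018 / 56464 / 81053 / 98556.
Period 3:
Births: 35018 × 0.407 = 14252
20–39: 24318 × 0.956 = 23248
40–59: 35018 × 0.945 = 33092
60–79: 56464 × 0.953 = 53810
80+: 81053 × 0.963 + 98556 × 0.358 = 78054 + 35283 = 113337
Giving 14252 / 23248 / 33092 / 53810 / 113337.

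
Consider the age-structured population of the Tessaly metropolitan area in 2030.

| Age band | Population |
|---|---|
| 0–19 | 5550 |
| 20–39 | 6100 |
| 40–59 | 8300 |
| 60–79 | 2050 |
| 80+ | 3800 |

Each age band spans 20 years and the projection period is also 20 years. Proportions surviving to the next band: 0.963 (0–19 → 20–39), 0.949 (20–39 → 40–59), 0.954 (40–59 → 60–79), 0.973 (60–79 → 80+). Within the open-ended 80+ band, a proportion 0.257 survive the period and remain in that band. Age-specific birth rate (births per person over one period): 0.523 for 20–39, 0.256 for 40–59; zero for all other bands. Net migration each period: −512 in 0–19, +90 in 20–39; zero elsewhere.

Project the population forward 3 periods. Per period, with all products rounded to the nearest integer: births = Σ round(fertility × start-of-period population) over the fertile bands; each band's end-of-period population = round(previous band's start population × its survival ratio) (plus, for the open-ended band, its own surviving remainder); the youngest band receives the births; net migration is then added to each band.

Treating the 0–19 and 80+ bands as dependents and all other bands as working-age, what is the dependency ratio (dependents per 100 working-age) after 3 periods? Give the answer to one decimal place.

(Bands numbered youngest = 1 to oldest = 5.)
[period 1]
Births: 6100 × 0.523 = 3190, 8300 × 0.256 = 2125 — total 5315
Band 2: 5550 × 0.963 = 5345
Band 3: 6100 × 0.949 = 5789
Band 4: 8300 × 0.954 = 7918
Band 5: 2050 × 0.973 + 3800 × 0.257 = 1995 + 977 = 2972
Net migration: Band 1 − 512 → 4803; Band 2 + 90 → 5435
End of period: [4803, 5435, 5789, 7918, 2972]
[period 2]
Births: 5435 × 0.523 = 2843, 5789 × 0.256 = 1482 — total 4325
Band 2: 4803 × 0.963 = 4625
Band 3: 5435 × 0.949 = 5158
Band 4: 5789 × 0.954 = 5523
Band 5: 7918 × 0.973 + 2972 × 0.257 = 7704 + 764 = 8468
Net migration: Band 1 − 512 → 3813; Band 2 + 90 → 4715
End of period: [3813, 4715, 5158, 5523, 8468]
[period 3]
Births: 4715 × 0.523 = 2466, 5158 × 0.256 = 1320 — total 3786
Band 2: 3813 × 0.963 = 3672
Band 3: 4715 × 0.949 = 4475
Band 4: 5158 × 0.954 = 4921
Band 5: 5523 × 0.973 + 8468 × 0.257 = 5374 + 2176 = 7550
Net migration: Band 1 − 512 → 3274; Band 2 + 90 → 3762
End of period: [3274, 3762, 4475, 4921, 7550]
Dependents (band 0–19 + band 80+) = 3274 + 7550 = 10824; working-age = 13158; ratio = 10824/13158 × 100 = 82.3

82.3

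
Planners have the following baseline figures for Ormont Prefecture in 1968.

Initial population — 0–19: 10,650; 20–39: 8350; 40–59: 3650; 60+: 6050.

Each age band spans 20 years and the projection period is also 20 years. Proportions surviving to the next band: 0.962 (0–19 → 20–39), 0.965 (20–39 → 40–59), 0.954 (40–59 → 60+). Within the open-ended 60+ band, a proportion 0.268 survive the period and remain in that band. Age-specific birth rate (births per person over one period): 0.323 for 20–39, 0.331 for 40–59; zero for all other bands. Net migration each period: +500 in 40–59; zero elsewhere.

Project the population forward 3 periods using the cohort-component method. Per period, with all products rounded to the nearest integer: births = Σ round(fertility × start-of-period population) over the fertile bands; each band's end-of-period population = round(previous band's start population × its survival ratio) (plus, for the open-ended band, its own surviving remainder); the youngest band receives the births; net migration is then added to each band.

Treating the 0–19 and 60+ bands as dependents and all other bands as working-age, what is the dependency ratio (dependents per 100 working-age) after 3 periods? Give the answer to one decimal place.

Let band 1 be 0–19 through band 4 = 60+.
Period 1:
Births: 8350 × 0.323 = 2697 ; 3650 × 0.331 = 1208 — total 3905
Band 2: 10650 × 0.962 = 10245
Band 3: 8350 × 0.965 = 8058
Band 4: 3650 × 0.954 + 6050 × 0.268 = 3482 + 1621 = 5103
Net migration: Band 3 + 500 → 8558
Giving 3905 / 10245 / 8558 / 5103.
Period 2:
Births: 10245 × 0.323 = 3309 ; 8558 × 0.331 = 2833 — total 6142
Band 2: 3905 × 0.962 = 3757
Band 3: 10245 × 0.965 = 9886
Band 4: 8558 × 0.954 + 5103 × 0.268 = 8164 + 1368 = 9532
Net migration: Band 3 + 500 → 10386
Giving 6142 / 3757 / 10386 / 9532.
Period 3:
Births: 3757 × 0.323 = 1214 ; 10386 × 0.331 = 3438 — total 4652
Band 2: 6142 × 0.962 = 5909
Band 3: 3757 × 0.965 = 3626
Band 4: 10386 × 0.954 + 9532 × 0.268 = 9908 + 2555 = 12463
Net migration: Band 3 + 500 → 4126
Giving 4652 / 5909 / 4126 / 12463.
Dependents (band 0–19 + band 60+) = 4652 + 12463 = 17115; working-age = 10035; ratio = 17115/10035 × 100 = 170.6

170.6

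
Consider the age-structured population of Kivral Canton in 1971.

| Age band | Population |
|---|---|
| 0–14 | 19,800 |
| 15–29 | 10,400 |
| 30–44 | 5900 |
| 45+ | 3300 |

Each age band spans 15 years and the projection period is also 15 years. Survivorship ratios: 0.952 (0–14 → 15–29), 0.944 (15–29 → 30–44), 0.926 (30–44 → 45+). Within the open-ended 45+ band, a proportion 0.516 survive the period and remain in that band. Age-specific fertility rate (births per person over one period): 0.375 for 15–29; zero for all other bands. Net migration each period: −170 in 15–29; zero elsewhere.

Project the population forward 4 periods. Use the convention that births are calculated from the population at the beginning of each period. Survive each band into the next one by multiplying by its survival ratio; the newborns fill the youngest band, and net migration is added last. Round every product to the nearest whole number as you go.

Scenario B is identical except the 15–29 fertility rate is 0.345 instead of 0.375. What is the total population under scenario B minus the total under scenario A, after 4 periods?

Let band 1 be 0–14 through band 4 = 45+.
Period 1:
Births: 10400 * 0.375 = 3900
Band 2: 19800 * 0.952 = 18850
Band 3: 10400 * 0.944 = 9818
Band 4: 5900 * 0.926 + 3300 * 0.516 = 5463 + 1703 = 7166
Net migration: Band 2 − 170 → 18680
Population now: 0–14=3900, 15–29=18680, 30–44=9818, 45+=7166
Period 2:
Births: 18680 * 0.375 = 7005
Band 2: 3900 * 0.952 = 3713
Band 3: 18680 * 0.944 = 17634
Band 4: 9818 * 0.926 + 7166 * 0.516 = 9091 + 3698 = 12789
Net migration: Band 2 − 170 → 3543
Population now: 0–14=7005, 15–29=3543, 30–44=17634, 45+=12789
Period 3:
Births: 3543 * 0.375 = 1329
Band 2: 7005 * 0.952 = 6669
Band 3: 3543 * 0.944 = 3345
Band 4: 17634 * 0.926 + 12789 * 0.516 = 16329 + 6599 = 22928
Net migration: Band 2 − 170 → 6499
Population now: 0–14=1329, 15–29=6499, 30–44=3345, 45+=22928
Period 4:
Births: 6499 * 0.375 = 2437
Band 2: 1329 * 0.952 = 1265
Band 3: 6499 * 0.944 = 6135
Band 4: 3345 * 0.926 + 22928 * 0.516 = 3097 + 11831 = 14928
Net migration: Band 2 − 170 → 1095
Population now: 0–14=2437, 15–29=1095, 30–44=6135, 45+=14928
Scenario A total after 4 periods: 24595
Scenario B projection —
Period 1:
Births: 10400 * 0.345 = 3588
Band 2: 19800 * 0.952 = 18850
Band 3: 10400 * 0.944 = 9818
Band 4: 5900 * 0.926 + 3300 * 0.516 = 5463 + 1703 = 7166
Net migration: Band 2 − 170 → 18680
Population now: 0–14=3588, 15–29=18680, 30–44=9818, 45+=7166
Period 2:
Births: 18680 * 0.345 = 6445
Band 2: 3588 * 0.952 = 3416
Band 3: 18680 * 0.944 = 17634
Band 4: 9818 * 0.926 + 7166 * 0.516 = 9091 + 3698 = 12789
Net migration: Band 2 − 170 → 3246
Population now: 0–14=6445, 15–29=3246, 30–44=17634, 45+=12789
Period 3:
Births: 3246 * 0.345 = 1120
Band 2: 6445 * 0.952 = 6136
Band 3: 3246 * 0.944 = 3064
Band 4: 17634 * 0.926 + 12789 * 0.516 = 16329 + 6599 = 22928
Net migration: Band 2 − 170 → 5966
Population now: 0–14=1120, 15–29=5966, 30–44=3064, 45+=22928
Period 4:
Births: 5966 * 0.345 = 2058
Band 2: 1120 * 0.952 = 1066
Band 3: 5966 * 0.944 = 5632
Band 4: 3064 * 0.926 + 22928 * 0.516 = 2837 + 11831 = 14668
Net migration: Band 2 − 170 → 896
Population now: 0–14=2058, 15–29=896, 30–44=5632, 45+=14668
Scenario B total after 4 periods: 23254
Difference B − A = 23254 − 24595 = -1341

-1341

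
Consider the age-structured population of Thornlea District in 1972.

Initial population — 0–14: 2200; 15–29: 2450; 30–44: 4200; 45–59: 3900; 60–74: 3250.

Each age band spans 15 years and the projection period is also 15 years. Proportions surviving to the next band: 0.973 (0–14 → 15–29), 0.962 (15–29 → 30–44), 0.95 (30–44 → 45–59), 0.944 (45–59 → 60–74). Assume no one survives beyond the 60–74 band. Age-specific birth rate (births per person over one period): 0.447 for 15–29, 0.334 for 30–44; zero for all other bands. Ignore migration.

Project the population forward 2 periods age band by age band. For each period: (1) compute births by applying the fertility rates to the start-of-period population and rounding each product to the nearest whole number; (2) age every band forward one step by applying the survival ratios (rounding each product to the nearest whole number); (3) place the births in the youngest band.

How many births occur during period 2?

1744

Numbering the bands 1..5 from youngest to oldest:
Period 1.
Births: 2450 × 0.447 = 1095 ; 4200 × 0.334 = 1403 → 2498
Band 2: 2200 × 0.973 = 2141
Band 3: 2450 × 0.962 = 2357
Band 4: 4200 × 0.95 = 3990
Band 5: 3900 × 0.944 = 3682
→ [2498, 2141, 2357, 3990, 3682]
Period 2.
Births: 2141 × 0.447 = 957 ; 2357 × 0.334 = 787 → 1744
Band 2: 2498 × 0.973 = 2431
Band 3: 2141 × 0.962 = 2060
Band 4: 2357 × 0.95 = 2239
Band 5: 3990 × 0.944 = 3767
→ [1744, 2431, 2060, 2239, 3767]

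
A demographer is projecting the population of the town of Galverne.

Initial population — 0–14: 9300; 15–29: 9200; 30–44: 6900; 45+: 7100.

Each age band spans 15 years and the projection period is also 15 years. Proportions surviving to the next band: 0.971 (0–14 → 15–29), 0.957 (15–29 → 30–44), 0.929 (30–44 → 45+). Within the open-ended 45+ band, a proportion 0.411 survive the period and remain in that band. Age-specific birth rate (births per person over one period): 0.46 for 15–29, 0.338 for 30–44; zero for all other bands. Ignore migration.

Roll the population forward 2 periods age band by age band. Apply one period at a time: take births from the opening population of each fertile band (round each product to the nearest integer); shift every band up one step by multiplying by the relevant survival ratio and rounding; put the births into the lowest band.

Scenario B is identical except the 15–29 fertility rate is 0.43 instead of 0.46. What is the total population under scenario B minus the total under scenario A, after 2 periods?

-539

Call the groups 1 to 4, youngest first.
After projecting period 1:
Births: 9200 * 0.46 = 4232, 6900 * 0.338 = 2332 — total 6564
Group 2: 9300 * 0.971 = 9030
Group 3: 9200 * 0.957 = 8804
Group 4: 6900 * 0.929 + 7100 * 0.411 = 6410 + 2918 = 9328
Population now: 0–14=6564, 15–29=9030, 30–44=8804, 45+=9328
After projecting period 2:
Births: 9030 * 0.46 = 4154, 8804 * 0.338 = 2976 — total 7130
Group 2: 6564 * 0.971 = 6374
Group 3: 9030 * 0.957 = 8642
Group 4: 8804 * 0.929 + 9328 * 0.411 = 8179 + 3834 = 12013
Population now: 0–14=7130, 15–29=6374, 30–44=8642, 45+=12013
Scenario A total after 2 periods: 34159
Scenario B projection —
After projecting period 1:
Births: 9200 * 0.43 = 3956, 6900 * 0.338 = 2332 — total 6288
Group 2: 9300 * 0.971 = 9030
Group 3: 9200 * 0.957 = 8804
Group 4: 6900 * 0.929 + 7100 * 0.411 = 6410 + 2918 = 9328
Population now: 0–14=6288, 15–29=9030, 30–44=8804, 45+=9328
After projecting period 2:
Births: 9030 * 0.43 = 3883, 8804 * 0.338 = 2976 — total 6859
Group 2: 6288 * 0.971 = 6106
Group 3: 9030 * 0.957 = 8642
Group 4: 8804 * 0.929 + 9328 * 0.411 = 8179 + 3834 = 12013
Population now: 0–14=6859, 15–29=6106, 30–44=8642, 45+=12013
Scenario B total after 2 periods: 33620
Difference B − A = 33620 − 34159 = -539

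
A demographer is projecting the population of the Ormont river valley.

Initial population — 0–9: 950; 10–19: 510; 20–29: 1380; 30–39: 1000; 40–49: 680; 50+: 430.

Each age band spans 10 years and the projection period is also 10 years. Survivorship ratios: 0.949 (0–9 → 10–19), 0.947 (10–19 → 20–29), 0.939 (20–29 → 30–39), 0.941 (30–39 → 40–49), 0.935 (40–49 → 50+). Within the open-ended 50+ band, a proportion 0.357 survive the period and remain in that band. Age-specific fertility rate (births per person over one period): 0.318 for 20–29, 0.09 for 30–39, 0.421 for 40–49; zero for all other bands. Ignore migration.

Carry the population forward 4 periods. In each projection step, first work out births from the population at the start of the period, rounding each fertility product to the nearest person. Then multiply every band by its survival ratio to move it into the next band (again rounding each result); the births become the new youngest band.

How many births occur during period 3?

Let group 1 be 0–9 through group 6 = 50+.
[period 1]
Births: 1380 × 0.318 = 439 ; 1000 × 0.09 = 90 ; 680 × 0.421 = 286 — total 815
Group 2: 950 × 0.949 = 902
Group 3: 510 × 0.947 = 483
Group 4: 1380 × 0.939 = 1296
Group 5: 1000 × 0.941 = 941
Group 6: 680 × 0.935 + 430 × 0.357 = 636 + 154 = 790
End of period: [815, 902, 483, 1296, 941, 790]
[period 2]
Births: 483 × 0.318 = 154 ; 1296 × 0.09 = 117 ; 941 × 0.421 = 396 — total 667
Group 2: 815 × 0.949 = 773
Group 3: 902 × 0.947 = 854
Group 4: 483 × 0.939 = 454
Group 5: 1296 × 0.941 = 1220
Group 6: 941 × 0.935 + 790 × 0.357 = 880 + 282 = 1162
End of period: [667, 773, 854, 454, 1220, 1162]
[period 3]
Births: 854 × 0.318 = 272 ; 454 × 0.09 = 41 ; 1220 × 0.421 = 514 — total 827
Group 2: 667 × 0.949 = 633
Group 3: 773 × 0.947 = 732
Group 4: 854 × 0.939 = 802
Group 5: 454 × 0.941 = 427
Group 6: 1220 × 0.935 + 1162 × 0.357 = 1141 + 415 = 1556
End of period: [827, 633, 732, 802, 427, 1556]

827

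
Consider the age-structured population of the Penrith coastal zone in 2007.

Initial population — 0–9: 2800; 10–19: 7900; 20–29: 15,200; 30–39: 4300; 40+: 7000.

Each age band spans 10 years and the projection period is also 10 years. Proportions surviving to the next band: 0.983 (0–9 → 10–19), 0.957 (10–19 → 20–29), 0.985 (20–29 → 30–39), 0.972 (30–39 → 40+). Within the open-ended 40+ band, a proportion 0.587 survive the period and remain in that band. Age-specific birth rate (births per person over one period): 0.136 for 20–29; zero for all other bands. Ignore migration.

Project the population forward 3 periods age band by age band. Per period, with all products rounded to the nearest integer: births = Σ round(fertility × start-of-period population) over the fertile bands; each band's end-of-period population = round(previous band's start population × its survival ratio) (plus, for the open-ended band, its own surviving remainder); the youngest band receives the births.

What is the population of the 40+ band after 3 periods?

Call the groups 1 to 5, youngest first.
Period 1:
Births: 15200 × 0.136 = 2067
Group 2: 2800 × 0.983 = 2752
Group 3: 7900 × 0.957 = 7560
Group 4: 15200 × 0.985 = 14972
Group 5: 4300 × 0.972 + 7000 × 0.587 = 4180 + 4109 = 8289
→ [2067, 2752, 7560, 14972, 8289]
Period 2:
Births: 7560 × 0.136 = 1028
Group 2: 2067 × 0.983 = 2032
Group 3: 2752 × 0.957 = 2634
Group 4: 7560 × 0.985 = 7447
Group 5: 14972 × 0.972 + 8289 × 0.587 = 14553 + 4866 = 19419
→ [1028, 2032, 2634, 7447, 19419]
Period 3:
Births: 2634 × 0.136 = 358
Group 2: 1028 × 0.983 = 1011
Group 3: 2032 × 0.957 = 1945
Group 4: 2634 × 0.985 = 2594
Group 5: 7447 × 0.972 + 19419 × 0.587 = 7238 + 11399 = 18637
→ [358, 1011, 1945, 2594, 18637]

18637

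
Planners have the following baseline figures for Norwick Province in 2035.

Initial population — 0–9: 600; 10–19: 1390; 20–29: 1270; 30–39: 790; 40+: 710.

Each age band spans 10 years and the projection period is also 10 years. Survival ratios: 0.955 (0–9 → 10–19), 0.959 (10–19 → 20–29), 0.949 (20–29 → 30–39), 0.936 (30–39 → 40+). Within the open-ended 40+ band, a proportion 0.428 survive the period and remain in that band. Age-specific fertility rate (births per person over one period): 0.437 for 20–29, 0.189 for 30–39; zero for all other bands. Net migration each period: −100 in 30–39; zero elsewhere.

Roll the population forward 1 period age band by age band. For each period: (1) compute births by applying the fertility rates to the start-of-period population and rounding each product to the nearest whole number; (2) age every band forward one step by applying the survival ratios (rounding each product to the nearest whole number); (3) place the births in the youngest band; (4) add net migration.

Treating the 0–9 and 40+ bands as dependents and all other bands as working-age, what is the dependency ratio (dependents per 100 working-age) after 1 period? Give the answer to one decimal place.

58.0

Period 1.
Births: 1270 * 0.437 = 555, 790 * 0.189 = 149 ⇒ total 704
10–19: 600 * 0.955 = 573
20–29: 1390 * 0.959 = 1333
30–39: 1270 * 0.949 = 1205
40+: 790 * 0.936 + 710 * 0.428 = 739 + 304 = 1043
Net migration: 30–39 − 100 → 1105
Population now: 0–9=704, 10–19=573, 20–29=1333, 30–39=1105, 40+=1043
Dependents (band 0–9 + band 40+) = 704 + 1043 = 1747; working-age = 3011; ratio = 1747/3011 × 100 = 58.0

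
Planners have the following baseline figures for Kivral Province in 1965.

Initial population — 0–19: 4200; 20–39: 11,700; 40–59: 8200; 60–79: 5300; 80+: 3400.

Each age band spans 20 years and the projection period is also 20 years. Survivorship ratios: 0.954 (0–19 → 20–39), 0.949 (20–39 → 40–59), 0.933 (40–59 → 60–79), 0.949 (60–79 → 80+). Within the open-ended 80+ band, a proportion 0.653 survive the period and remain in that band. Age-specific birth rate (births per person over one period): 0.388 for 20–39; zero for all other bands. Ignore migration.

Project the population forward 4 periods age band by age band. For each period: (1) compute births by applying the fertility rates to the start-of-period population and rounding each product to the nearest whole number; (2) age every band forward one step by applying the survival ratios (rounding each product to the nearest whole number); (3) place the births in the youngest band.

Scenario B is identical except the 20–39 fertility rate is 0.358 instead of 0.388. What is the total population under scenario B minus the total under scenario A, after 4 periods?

— Period 1 —
Births: 11700 * 0.388 = 4540
20–39: 4200 * 0.954 = 4007
40–59: 11700 * 0.949 = 11103
60–79: 8200 * 0.933 = 7651
80+: 5300 * 0.949 + 3400 * 0.653 = 5030 + 2220 = 7250
Population now: 0–19=4540, 20–39=4007, 40–59=11103, 60–79=7651, 80+=7250
— Period 2 —
Births: 4007 * 0.388 = 1555
20–39: 4540 * 0.954 = 4331
40–59: 4007 * 0.949 = 3803
60–79: 11103 * 0.933 = 10359
80+: 7651 * 0.949 + 7250 * 0.653 = 7261 + 4734 = 11995
Population now: 0–19=1555, 20–39=4331, 40–59=3803, 60–79=10359, 80+=11995
— Period 3 —
Births: 4331 * 0.388 = 1680
20–39: 1555 * 0.954 = 1483
40–59: 4331 * 0.949 = 4110
60–79: 3803 * 0.933 = 3548
80+: 10359 * 0.949 + 11995 * 0.653 = 9831 + 7833 = 17664
Population now: 0–19=1680, 20–39=1483, 40–59=4110, 60–79=3548, 80+=17664
— Period 4 —
Births: 1483 * 0.388 = 575
20–39: 1680 * 0.954 = 1603
40–59: 1483 * 0.949 = 1407
60–79: 4110 * 0.933 = 3835
80+: 3548 * 0.949 + 17664 * 0.653 = 3367 + 11535 = 14902
Population now: 0–19=575, 20–39=1603, 40–59=1407, 60–79=3835, 80+=14902
Scenario A total after 4 periods: 22322
Scenario B projection —
— Period 1 —
Births: 11700 * 0.358 = 4189
20–39: 4200 * 0.954 = 4007
40–59: 11700 * 0.949 = 11103
60–79: 8200 * 0.933 = 7651
80+: 5300 * 0.949 + 3400 * 0.653 = 5030 + 2220 = 7250
Population now: 0–19=4189, 20–39=4007, 40–59=11103, 60–79=7651, 80+=7250
— Period 2 —
Births: 4007 * 0.358 = 1435
20–39: 4189 * 0.954 = 3996
40–59: 4007 * 0.949 = 3803
60–79: 11103 * 0.933 = 10359
80+: 7651 * 0.949 + 7250 * 0.653 = 7261 + 4734 = 11995
Population now: 0–19=1435, 20–39=3996, 40–59=3803, 60–79=10359, 80+=11995
— Period 3 —
Births: 3996 * 0.358 = 1431
20–39: 1435 * 0.954 = 1369
40–59: 3996 * 0.949 = 3792
60–79: 3803 * 0.933 = 3548
80+: 10359 * 0.949 + 11995 * 0.653 = 9831 + 7833 = 17664
Population now: 0–19=1431, 20–39=1369, 40–59=3792, 60–79=3548, 80+=17664
— Period 4 —
Births: 1369 * 0.358 = 490
20–39: 1431 * 0.954 = 1365
40–59: 1369 * 0.949 = 1299
60–79: 3792 * 0.933 = 3538
80+: 3548 * 0.949 + 17664 * 0.653 = 3367 + 11535 = 14902
Population now: 0–19=490, 20–39=1365, 40–59=1299, 60–79=3538, 80+=14902
Scenario B total after 4 periods: 21594
Difference B − A = 21594 − 22322 = -728

-728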